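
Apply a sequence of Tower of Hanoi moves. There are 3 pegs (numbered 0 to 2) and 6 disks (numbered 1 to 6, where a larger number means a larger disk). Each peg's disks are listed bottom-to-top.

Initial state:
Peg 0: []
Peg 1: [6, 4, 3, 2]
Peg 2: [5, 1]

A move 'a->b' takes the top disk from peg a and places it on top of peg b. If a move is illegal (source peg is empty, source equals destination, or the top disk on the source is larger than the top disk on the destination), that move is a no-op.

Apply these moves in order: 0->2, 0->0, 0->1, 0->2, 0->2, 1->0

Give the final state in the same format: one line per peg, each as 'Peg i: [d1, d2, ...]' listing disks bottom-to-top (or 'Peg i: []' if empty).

After move 1 (0->2):
Peg 0: []
Peg 1: [6, 4, 3, 2]
Peg 2: [5, 1]

After move 2 (0->0):
Peg 0: []
Peg 1: [6, 4, 3, 2]
Peg 2: [5, 1]

After move 3 (0->1):
Peg 0: []
Peg 1: [6, 4, 3, 2]
Peg 2: [5, 1]

After move 4 (0->2):
Peg 0: []
Peg 1: [6, 4, 3, 2]
Peg 2: [5, 1]

After move 5 (0->2):
Peg 0: []
Peg 1: [6, 4, 3, 2]
Peg 2: [5, 1]

After move 6 (1->0):
Peg 0: [2]
Peg 1: [6, 4, 3]
Peg 2: [5, 1]

Answer: Peg 0: [2]
Peg 1: [6, 4, 3]
Peg 2: [5, 1]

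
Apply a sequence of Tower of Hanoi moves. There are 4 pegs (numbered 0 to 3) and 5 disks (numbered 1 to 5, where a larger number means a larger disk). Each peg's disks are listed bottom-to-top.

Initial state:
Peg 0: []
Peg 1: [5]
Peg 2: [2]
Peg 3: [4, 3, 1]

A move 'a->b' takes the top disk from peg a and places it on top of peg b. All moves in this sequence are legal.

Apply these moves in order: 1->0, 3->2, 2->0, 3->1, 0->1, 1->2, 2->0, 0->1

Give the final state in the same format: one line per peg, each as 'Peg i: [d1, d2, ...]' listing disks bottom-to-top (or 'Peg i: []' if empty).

After move 1 (1->0):
Peg 0: [5]
Peg 1: []
Peg 2: [2]
Peg 3: [4, 3, 1]

After move 2 (3->2):
Peg 0: [5]
Peg 1: []
Peg 2: [2, 1]
Peg 3: [4, 3]

After move 3 (2->0):
Peg 0: [5, 1]
Peg 1: []
Peg 2: [2]
Peg 3: [4, 3]

After move 4 (3->1):
Peg 0: [5, 1]
Peg 1: [3]
Peg 2: [2]
Peg 3: [4]

After move 5 (0->1):
Peg 0: [5]
Peg 1: [3, 1]
Peg 2: [2]
Peg 3: [4]

After move 6 (1->2):
Peg 0: [5]
Peg 1: [3]
Peg 2: [2, 1]
Peg 3: [4]

After move 7 (2->0):
Peg 0: [5, 1]
Peg 1: [3]
Peg 2: [2]
Peg 3: [4]

After move 8 (0->1):
Peg 0: [5]
Peg 1: [3, 1]
Peg 2: [2]
Peg 3: [4]

Answer: Peg 0: [5]
Peg 1: [3, 1]
Peg 2: [2]
Peg 3: [4]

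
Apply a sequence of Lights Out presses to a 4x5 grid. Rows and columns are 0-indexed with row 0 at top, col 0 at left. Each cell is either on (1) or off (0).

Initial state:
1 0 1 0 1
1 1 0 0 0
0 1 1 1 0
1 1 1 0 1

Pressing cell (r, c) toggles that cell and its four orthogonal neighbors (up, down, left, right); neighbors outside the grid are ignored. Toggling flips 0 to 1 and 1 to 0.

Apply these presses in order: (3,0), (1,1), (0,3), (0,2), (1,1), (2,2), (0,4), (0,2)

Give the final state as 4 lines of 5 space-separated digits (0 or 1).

After press 1 at (3,0):
1 0 1 0 1
1 1 0 0 0
1 1 1 1 0
0 0 1 0 1

After press 2 at (1,1):
1 1 1 0 1
0 0 1 0 0
1 0 1 1 0
0 0 1 0 1

After press 3 at (0,3):
1 1 0 1 0
0 0 1 1 0
1 0 1 1 0
0 0 1 0 1

After press 4 at (0,2):
1 0 1 0 0
0 0 0 1 0
1 0 1 1 0
0 0 1 0 1

After press 5 at (1,1):
1 1 1 0 0
1 1 1 1 0
1 1 1 1 0
0 0 1 0 1

After press 6 at (2,2):
1 1 1 0 0
1 1 0 1 0
1 0 0 0 0
0 0 0 0 1

After press 7 at (0,4):
1 1 1 1 1
1 1 0 1 1
1 0 0 0 0
0 0 0 0 1

After press 8 at (0,2):
1 0 0 0 1
1 1 1 1 1
1 0 0 0 0
0 0 0 0 1

Answer: 1 0 0 0 1
1 1 1 1 1
1 0 0 0 0
0 0 0 0 1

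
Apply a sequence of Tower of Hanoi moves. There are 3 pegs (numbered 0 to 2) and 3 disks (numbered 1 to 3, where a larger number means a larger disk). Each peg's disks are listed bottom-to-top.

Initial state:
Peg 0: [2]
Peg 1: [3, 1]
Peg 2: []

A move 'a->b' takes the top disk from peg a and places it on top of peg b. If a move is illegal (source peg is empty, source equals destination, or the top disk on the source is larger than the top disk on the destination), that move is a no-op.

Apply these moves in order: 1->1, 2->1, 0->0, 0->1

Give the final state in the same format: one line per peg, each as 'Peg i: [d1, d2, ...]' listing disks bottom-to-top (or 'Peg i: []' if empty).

Answer: Peg 0: [2]
Peg 1: [3, 1]
Peg 2: []

Derivation:
After move 1 (1->1):
Peg 0: [2]
Peg 1: [3, 1]
Peg 2: []

After move 2 (2->1):
Peg 0: [2]
Peg 1: [3, 1]
Peg 2: []

After move 3 (0->0):
Peg 0: [2]
Peg 1: [3, 1]
Peg 2: []

After move 4 (0->1):
Peg 0: [2]
Peg 1: [3, 1]
Peg 2: []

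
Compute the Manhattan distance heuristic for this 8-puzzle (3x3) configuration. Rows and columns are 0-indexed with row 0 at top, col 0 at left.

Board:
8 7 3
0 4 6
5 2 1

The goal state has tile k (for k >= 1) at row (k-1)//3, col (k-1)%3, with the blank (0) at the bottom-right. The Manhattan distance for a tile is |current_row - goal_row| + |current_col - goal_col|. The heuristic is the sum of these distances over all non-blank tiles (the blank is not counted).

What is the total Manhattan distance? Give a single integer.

Answer: 15

Derivation:
Tile 8: at (0,0), goal (2,1), distance |0-2|+|0-1| = 3
Tile 7: at (0,1), goal (2,0), distance |0-2|+|1-0| = 3
Tile 3: at (0,2), goal (0,2), distance |0-0|+|2-2| = 0
Tile 4: at (1,1), goal (1,0), distance |1-1|+|1-0| = 1
Tile 6: at (1,2), goal (1,2), distance |1-1|+|2-2| = 0
Tile 5: at (2,0), goal (1,1), distance |2-1|+|0-1| = 2
Tile 2: at (2,1), goal (0,1), distance |2-0|+|1-1| = 2
Tile 1: at (2,2), goal (0,0), distance |2-0|+|2-0| = 4
Sum: 3 + 3 + 0 + 1 + 0 + 2 + 2 + 4 = 15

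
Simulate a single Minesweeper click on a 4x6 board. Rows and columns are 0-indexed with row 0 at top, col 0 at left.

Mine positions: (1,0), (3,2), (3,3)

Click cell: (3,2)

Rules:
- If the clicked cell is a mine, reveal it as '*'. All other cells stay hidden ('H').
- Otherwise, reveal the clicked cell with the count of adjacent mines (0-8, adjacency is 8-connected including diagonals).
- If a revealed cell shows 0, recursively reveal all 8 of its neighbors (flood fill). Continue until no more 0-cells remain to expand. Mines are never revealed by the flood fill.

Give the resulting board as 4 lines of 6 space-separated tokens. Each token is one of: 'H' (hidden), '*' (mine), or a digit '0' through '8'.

H H H H H H
H H H H H H
H H H H H H
H H * H H H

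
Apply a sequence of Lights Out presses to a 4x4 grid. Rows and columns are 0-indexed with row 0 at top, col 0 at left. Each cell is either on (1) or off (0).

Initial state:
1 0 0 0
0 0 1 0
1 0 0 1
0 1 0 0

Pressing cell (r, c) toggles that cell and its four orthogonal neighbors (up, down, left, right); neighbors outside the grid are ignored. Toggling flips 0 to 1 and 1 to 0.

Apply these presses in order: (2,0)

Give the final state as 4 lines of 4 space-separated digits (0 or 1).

After press 1 at (2,0):
1 0 0 0
1 0 1 0
0 1 0 1
1 1 0 0

Answer: 1 0 0 0
1 0 1 0
0 1 0 1
1 1 0 0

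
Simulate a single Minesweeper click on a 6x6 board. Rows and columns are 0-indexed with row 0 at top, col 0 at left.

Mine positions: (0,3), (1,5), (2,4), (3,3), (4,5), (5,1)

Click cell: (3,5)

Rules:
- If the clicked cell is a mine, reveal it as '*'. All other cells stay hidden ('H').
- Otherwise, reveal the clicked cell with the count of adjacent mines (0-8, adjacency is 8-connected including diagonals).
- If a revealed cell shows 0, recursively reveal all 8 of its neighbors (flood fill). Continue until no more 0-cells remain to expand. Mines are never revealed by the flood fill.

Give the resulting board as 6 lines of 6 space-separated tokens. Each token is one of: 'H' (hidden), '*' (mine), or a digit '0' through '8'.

H H H H H H
H H H H H H
H H H H H H
H H H H H 2
H H H H H H
H H H H H H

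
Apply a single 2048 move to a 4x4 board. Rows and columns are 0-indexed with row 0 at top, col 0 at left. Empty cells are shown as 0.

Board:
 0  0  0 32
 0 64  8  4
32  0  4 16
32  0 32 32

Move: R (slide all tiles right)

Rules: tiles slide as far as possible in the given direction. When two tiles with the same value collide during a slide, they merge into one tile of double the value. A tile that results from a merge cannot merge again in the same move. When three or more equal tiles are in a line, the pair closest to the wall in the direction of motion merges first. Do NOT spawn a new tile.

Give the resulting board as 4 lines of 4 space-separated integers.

Slide right:
row 0: [0, 0, 0, 32] -> [0, 0, 0, 32]
row 1: [0, 64, 8, 4] -> [0, 64, 8, 4]
row 2: [32, 0, 4, 16] -> [0, 32, 4, 16]
row 3: [32, 0, 32, 32] -> [0, 0, 32, 64]

Answer:  0  0  0 32
 0 64  8  4
 0 32  4 16
 0  0 32 64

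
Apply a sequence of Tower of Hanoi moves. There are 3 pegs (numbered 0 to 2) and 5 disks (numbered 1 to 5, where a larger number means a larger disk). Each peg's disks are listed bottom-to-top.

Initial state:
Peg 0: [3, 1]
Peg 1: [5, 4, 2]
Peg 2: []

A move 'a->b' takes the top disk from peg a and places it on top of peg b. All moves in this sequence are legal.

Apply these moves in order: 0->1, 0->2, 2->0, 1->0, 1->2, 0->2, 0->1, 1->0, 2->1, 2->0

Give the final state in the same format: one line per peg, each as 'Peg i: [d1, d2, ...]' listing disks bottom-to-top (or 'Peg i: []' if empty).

After move 1 (0->1):
Peg 0: [3]
Peg 1: [5, 4, 2, 1]
Peg 2: []

After move 2 (0->2):
Peg 0: []
Peg 1: [5, 4, 2, 1]
Peg 2: [3]

After move 3 (2->0):
Peg 0: [3]
Peg 1: [5, 4, 2, 1]
Peg 2: []

After move 4 (1->0):
Peg 0: [3, 1]
Peg 1: [5, 4, 2]
Peg 2: []

After move 5 (1->2):
Peg 0: [3, 1]
Peg 1: [5, 4]
Peg 2: [2]

After move 6 (0->2):
Peg 0: [3]
Peg 1: [5, 4]
Peg 2: [2, 1]

After move 7 (0->1):
Peg 0: []
Peg 1: [5, 4, 3]
Peg 2: [2, 1]

After move 8 (1->0):
Peg 0: [3]
Peg 1: [5, 4]
Peg 2: [2, 1]

After move 9 (2->1):
Peg 0: [3]
Peg 1: [5, 4, 1]
Peg 2: [2]

After move 10 (2->0):
Peg 0: [3, 2]
Peg 1: [5, 4, 1]
Peg 2: []

Answer: Peg 0: [3, 2]
Peg 1: [5, 4, 1]
Peg 2: []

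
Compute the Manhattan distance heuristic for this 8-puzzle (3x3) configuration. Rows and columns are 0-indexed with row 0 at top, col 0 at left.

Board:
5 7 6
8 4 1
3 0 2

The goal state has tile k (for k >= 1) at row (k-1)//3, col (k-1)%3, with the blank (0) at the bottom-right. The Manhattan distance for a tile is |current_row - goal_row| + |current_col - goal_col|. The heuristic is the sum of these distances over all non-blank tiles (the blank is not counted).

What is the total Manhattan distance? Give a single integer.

Tile 5: at (0,0), goal (1,1), distance |0-1|+|0-1| = 2
Tile 7: at (0,1), goal (2,0), distance |0-2|+|1-0| = 3
Tile 6: at (0,2), goal (1,2), distance |0-1|+|2-2| = 1
Tile 8: at (1,0), goal (2,1), distance |1-2|+|0-1| = 2
Tile 4: at (1,1), goal (1,0), distance |1-1|+|1-0| = 1
Tile 1: at (1,2), goal (0,0), distance |1-0|+|2-0| = 3
Tile 3: at (2,0), goal (0,2), distance |2-0|+|0-2| = 4
Tile 2: at (2,2), goal (0,1), distance |2-0|+|2-1| = 3
Sum: 2 + 3 + 1 + 2 + 1 + 3 + 4 + 3 = 19

Answer: 19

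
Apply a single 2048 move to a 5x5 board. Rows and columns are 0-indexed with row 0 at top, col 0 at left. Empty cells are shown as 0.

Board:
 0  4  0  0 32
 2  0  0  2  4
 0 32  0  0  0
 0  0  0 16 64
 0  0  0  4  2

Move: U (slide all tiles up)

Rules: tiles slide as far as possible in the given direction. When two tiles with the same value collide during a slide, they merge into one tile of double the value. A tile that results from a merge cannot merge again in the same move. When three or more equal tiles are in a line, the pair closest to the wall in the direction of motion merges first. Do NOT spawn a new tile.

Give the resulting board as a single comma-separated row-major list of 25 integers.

Slide up:
col 0: [0, 2, 0, 0, 0] -> [2, 0, 0, 0, 0]
col 1: [4, 0, 32, 0, 0] -> [4, 32, 0, 0, 0]
col 2: [0, 0, 0, 0, 0] -> [0, 0, 0, 0, 0]
col 3: [0, 2, 0, 16, 4] -> [2, 16, 4, 0, 0]
col 4: [32, 4, 0, 64, 2] -> [32, 4, 64, 2, 0]

Answer: 2, 4, 0, 2, 32, 0, 32, 0, 16, 4, 0, 0, 0, 4, 64, 0, 0, 0, 0, 2, 0, 0, 0, 0, 0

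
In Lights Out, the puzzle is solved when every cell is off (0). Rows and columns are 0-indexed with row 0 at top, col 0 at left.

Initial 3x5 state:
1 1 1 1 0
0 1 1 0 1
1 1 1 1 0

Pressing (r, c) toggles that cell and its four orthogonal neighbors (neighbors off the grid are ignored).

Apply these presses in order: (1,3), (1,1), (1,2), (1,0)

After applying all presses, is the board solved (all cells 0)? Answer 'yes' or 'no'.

Answer: yes

Derivation:
After press 1 at (1,3):
1 1 1 0 0
0 1 0 1 0
1 1 1 0 0

After press 2 at (1,1):
1 0 1 0 0
1 0 1 1 0
1 0 1 0 0

After press 3 at (1,2):
1 0 0 0 0
1 1 0 0 0
1 0 0 0 0

After press 4 at (1,0):
0 0 0 0 0
0 0 0 0 0
0 0 0 0 0

Lights still on: 0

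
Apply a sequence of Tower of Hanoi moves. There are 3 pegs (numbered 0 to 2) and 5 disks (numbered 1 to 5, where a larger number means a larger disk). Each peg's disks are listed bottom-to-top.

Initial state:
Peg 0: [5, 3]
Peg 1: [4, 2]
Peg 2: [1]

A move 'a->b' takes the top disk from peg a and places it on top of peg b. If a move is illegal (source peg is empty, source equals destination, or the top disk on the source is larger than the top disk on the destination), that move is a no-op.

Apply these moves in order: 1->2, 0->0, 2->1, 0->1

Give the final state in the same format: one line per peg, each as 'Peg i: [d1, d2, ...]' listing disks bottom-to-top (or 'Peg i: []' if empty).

Answer: Peg 0: [5, 3]
Peg 1: [4, 2, 1]
Peg 2: []

Derivation:
After move 1 (1->2):
Peg 0: [5, 3]
Peg 1: [4, 2]
Peg 2: [1]

After move 2 (0->0):
Peg 0: [5, 3]
Peg 1: [4, 2]
Peg 2: [1]

After move 3 (2->1):
Peg 0: [5, 3]
Peg 1: [4, 2, 1]
Peg 2: []

After move 4 (0->1):
Peg 0: [5, 3]
Peg 1: [4, 2, 1]
Peg 2: []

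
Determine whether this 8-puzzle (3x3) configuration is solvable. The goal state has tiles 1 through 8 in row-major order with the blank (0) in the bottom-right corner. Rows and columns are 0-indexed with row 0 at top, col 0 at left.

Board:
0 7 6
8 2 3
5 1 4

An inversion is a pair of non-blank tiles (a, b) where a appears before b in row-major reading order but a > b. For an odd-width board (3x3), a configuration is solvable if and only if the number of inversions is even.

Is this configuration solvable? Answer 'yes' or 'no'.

Answer: yes

Derivation:
Inversions (pairs i<j in row-major order where tile[i] > tile[j] > 0): 20
20 is even, so the puzzle is solvable.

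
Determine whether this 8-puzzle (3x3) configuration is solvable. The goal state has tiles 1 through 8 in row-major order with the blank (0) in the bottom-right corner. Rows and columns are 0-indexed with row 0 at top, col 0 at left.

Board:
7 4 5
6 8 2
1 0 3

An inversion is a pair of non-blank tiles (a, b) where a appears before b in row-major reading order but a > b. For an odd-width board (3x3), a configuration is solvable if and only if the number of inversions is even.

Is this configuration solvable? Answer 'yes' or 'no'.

Answer: no

Derivation:
Inversions (pairs i<j in row-major order where tile[i] > tile[j] > 0): 19
19 is odd, so the puzzle is not solvable.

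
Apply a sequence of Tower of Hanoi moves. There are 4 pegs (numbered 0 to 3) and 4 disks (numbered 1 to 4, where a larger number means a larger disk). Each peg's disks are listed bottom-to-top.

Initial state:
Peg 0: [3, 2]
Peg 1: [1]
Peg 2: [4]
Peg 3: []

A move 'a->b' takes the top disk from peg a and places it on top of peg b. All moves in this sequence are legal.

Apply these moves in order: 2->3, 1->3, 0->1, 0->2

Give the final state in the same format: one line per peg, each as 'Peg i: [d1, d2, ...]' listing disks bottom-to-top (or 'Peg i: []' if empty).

After move 1 (2->3):
Peg 0: [3, 2]
Peg 1: [1]
Peg 2: []
Peg 3: [4]

After move 2 (1->3):
Peg 0: [3, 2]
Peg 1: []
Peg 2: []
Peg 3: [4, 1]

After move 3 (0->1):
Peg 0: [3]
Peg 1: [2]
Peg 2: []
Peg 3: [4, 1]

After move 4 (0->2):
Peg 0: []
Peg 1: [2]
Peg 2: [3]
Peg 3: [4, 1]

Answer: Peg 0: []
Peg 1: [2]
Peg 2: [3]
Peg 3: [4, 1]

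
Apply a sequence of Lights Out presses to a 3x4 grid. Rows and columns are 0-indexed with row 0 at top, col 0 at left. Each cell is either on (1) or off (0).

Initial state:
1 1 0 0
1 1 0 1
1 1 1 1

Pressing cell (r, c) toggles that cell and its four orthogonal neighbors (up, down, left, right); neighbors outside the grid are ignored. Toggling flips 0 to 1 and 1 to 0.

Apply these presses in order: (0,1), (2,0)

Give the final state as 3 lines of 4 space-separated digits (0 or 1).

After press 1 at (0,1):
0 0 1 0
1 0 0 1
1 1 1 1

After press 2 at (2,0):
0 0 1 0
0 0 0 1
0 0 1 1

Answer: 0 0 1 0
0 0 0 1
0 0 1 1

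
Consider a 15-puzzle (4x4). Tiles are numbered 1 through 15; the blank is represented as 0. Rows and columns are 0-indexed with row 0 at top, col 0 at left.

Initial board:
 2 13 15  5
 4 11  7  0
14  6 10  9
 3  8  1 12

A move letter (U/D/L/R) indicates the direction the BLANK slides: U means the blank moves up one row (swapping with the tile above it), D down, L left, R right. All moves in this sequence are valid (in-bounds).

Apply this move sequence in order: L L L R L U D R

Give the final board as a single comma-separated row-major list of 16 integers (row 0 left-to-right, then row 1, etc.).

Answer: 2, 13, 15, 5, 4, 0, 11, 7, 14, 6, 10, 9, 3, 8, 1, 12

Derivation:
After move 1 (L):
 2 13 15  5
 4 11  0  7
14  6 10  9
 3  8  1 12

After move 2 (L):
 2 13 15  5
 4  0 11  7
14  6 10  9
 3  8  1 12

After move 3 (L):
 2 13 15  5
 0  4 11  7
14  6 10  9
 3  8  1 12

After move 4 (R):
 2 13 15  5
 4  0 11  7
14  6 10  9
 3  8  1 12

After move 5 (L):
 2 13 15  5
 0  4 11  7
14  6 10  9
 3  8  1 12

After move 6 (U):
 0 13 15  5
 2  4 11  7
14  6 10  9
 3  8  1 12

After move 7 (D):
 2 13 15  5
 0  4 11  7
14  6 10  9
 3  8  1 12

After move 8 (R):
 2 13 15  5
 4  0 11  7
14  6 10  9
 3  8  1 12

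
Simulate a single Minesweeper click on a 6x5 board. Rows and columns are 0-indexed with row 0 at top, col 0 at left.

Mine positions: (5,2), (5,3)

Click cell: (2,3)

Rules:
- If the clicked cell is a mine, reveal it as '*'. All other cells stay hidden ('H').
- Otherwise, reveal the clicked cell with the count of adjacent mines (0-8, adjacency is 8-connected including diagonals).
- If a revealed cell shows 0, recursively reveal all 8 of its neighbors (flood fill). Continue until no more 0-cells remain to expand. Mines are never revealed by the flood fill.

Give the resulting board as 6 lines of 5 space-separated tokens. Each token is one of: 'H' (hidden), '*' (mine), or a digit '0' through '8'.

0 0 0 0 0
0 0 0 0 0
0 0 0 0 0
0 0 0 0 0
0 1 2 2 1
0 1 H H H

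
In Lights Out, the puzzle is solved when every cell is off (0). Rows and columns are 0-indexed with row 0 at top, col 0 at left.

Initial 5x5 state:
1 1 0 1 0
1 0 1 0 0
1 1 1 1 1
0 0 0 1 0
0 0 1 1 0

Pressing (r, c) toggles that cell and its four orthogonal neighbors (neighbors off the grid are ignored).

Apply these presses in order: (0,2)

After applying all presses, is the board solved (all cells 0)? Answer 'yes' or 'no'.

Answer: no

Derivation:
After press 1 at (0,2):
1 0 1 0 0
1 0 0 0 0
1 1 1 1 1
0 0 0 1 0
0 0 1 1 0

Lights still on: 11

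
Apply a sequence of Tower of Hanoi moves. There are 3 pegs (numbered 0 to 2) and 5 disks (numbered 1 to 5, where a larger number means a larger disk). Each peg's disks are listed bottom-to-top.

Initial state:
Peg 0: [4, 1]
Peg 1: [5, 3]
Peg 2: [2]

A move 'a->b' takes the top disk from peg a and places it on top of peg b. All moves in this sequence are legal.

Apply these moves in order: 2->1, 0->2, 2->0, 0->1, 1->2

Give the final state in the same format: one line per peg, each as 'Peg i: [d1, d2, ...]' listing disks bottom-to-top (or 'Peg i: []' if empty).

After move 1 (2->1):
Peg 0: [4, 1]
Peg 1: [5, 3, 2]
Peg 2: []

After move 2 (0->2):
Peg 0: [4]
Peg 1: [5, 3, 2]
Peg 2: [1]

After move 3 (2->0):
Peg 0: [4, 1]
Peg 1: [5, 3, 2]
Peg 2: []

After move 4 (0->1):
Peg 0: [4]
Peg 1: [5, 3, 2, 1]
Peg 2: []

After move 5 (1->2):
Peg 0: [4]
Peg 1: [5, 3, 2]
Peg 2: [1]

Answer: Peg 0: [4]
Peg 1: [5, 3, 2]
Peg 2: [1]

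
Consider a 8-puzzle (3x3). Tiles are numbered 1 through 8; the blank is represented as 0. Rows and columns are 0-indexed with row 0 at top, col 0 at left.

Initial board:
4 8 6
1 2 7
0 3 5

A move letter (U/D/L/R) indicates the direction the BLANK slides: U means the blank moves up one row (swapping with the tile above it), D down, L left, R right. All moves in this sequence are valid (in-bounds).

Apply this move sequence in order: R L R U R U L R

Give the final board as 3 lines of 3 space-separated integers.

After move 1 (R):
4 8 6
1 2 7
3 0 5

After move 2 (L):
4 8 6
1 2 7
0 3 5

After move 3 (R):
4 8 6
1 2 7
3 0 5

After move 4 (U):
4 8 6
1 0 7
3 2 5

After move 5 (R):
4 8 6
1 7 0
3 2 5

After move 6 (U):
4 8 0
1 7 6
3 2 5

After move 7 (L):
4 0 8
1 7 6
3 2 5

After move 8 (R):
4 8 0
1 7 6
3 2 5

Answer: 4 8 0
1 7 6
3 2 5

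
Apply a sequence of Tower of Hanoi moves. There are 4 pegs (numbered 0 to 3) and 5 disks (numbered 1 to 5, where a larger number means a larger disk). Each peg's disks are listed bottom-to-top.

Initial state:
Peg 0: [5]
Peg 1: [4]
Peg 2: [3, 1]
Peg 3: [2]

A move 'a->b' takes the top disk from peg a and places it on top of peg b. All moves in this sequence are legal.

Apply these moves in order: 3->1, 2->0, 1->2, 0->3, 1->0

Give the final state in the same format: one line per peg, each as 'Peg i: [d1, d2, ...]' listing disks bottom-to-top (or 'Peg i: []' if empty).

Answer: Peg 0: [5, 4]
Peg 1: []
Peg 2: [3, 2]
Peg 3: [1]

Derivation:
After move 1 (3->1):
Peg 0: [5]
Peg 1: [4, 2]
Peg 2: [3, 1]
Peg 3: []

After move 2 (2->0):
Peg 0: [5, 1]
Peg 1: [4, 2]
Peg 2: [3]
Peg 3: []

After move 3 (1->2):
Peg 0: [5, 1]
Peg 1: [4]
Peg 2: [3, 2]
Peg 3: []

After move 4 (0->3):
Peg 0: [5]
Peg 1: [4]
Peg 2: [3, 2]
Peg 3: [1]

After move 5 (1->0):
Peg 0: [5, 4]
Peg 1: []
Peg 2: [3, 2]
Peg 3: [1]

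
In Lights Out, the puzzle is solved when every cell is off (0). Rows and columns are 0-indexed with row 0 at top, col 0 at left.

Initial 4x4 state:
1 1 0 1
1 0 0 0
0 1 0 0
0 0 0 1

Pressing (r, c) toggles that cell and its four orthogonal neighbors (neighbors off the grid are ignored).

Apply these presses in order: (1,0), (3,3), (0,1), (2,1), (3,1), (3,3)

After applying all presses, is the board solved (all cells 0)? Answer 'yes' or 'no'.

Answer: no

Derivation:
After press 1 at (1,0):
0 1 0 1
0 1 0 0
1 1 0 0
0 0 0 1

After press 2 at (3,3):
0 1 0 1
0 1 0 0
1 1 0 1
0 0 1 0

After press 3 at (0,1):
1 0 1 1
0 0 0 0
1 1 0 1
0 0 1 0

After press 4 at (2,1):
1 0 1 1
0 1 0 0
0 0 1 1
0 1 1 0

After press 5 at (3,1):
1 0 1 1
0 1 0 0
0 1 1 1
1 0 0 0

After press 6 at (3,3):
1 0 1 1
0 1 0 0
0 1 1 0
1 0 1 1

Lights still on: 9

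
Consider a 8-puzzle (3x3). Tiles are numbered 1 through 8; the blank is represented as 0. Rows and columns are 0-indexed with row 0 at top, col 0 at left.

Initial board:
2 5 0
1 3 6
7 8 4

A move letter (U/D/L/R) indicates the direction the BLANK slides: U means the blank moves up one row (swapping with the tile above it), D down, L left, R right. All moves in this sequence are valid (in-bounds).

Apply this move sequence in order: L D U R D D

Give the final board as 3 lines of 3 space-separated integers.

Answer: 2 5 6
1 3 4
7 8 0

Derivation:
After move 1 (L):
2 0 5
1 3 6
7 8 4

After move 2 (D):
2 3 5
1 0 6
7 8 4

After move 3 (U):
2 0 5
1 3 6
7 8 4

After move 4 (R):
2 5 0
1 3 6
7 8 4

After move 5 (D):
2 5 6
1 3 0
7 8 4

After move 6 (D):
2 5 6
1 3 4
7 8 0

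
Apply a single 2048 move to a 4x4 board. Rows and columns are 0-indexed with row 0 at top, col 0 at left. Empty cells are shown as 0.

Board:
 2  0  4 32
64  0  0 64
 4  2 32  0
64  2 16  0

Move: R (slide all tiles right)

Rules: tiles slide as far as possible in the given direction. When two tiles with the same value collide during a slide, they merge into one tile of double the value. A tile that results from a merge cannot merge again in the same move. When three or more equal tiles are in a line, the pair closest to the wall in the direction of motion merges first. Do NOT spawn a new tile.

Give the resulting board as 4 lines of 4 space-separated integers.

Slide right:
row 0: [2, 0, 4, 32] -> [0, 2, 4, 32]
row 1: [64, 0, 0, 64] -> [0, 0, 0, 128]
row 2: [4, 2, 32, 0] -> [0, 4, 2, 32]
row 3: [64, 2, 16, 0] -> [0, 64, 2, 16]

Answer:   0   2   4  32
  0   0   0 128
  0   4   2  32
  0  64   2  16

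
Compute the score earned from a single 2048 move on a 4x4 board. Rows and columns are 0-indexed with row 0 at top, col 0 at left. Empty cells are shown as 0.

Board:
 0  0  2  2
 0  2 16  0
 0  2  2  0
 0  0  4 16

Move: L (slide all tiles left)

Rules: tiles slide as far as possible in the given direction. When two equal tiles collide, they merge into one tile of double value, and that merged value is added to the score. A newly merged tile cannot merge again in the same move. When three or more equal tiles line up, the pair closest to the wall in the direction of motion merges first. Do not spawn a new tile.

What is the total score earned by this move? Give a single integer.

Slide left:
row 0: [0, 0, 2, 2] -> [4, 0, 0, 0]  score +4 (running 4)
row 1: [0, 2, 16, 0] -> [2, 16, 0, 0]  score +0 (running 4)
row 2: [0, 2, 2, 0] -> [4, 0, 0, 0]  score +4 (running 8)
row 3: [0, 0, 4, 16] -> [4, 16, 0, 0]  score +0 (running 8)
Board after move:
 4  0  0  0
 2 16  0  0
 4  0  0  0
 4 16  0  0

Answer: 8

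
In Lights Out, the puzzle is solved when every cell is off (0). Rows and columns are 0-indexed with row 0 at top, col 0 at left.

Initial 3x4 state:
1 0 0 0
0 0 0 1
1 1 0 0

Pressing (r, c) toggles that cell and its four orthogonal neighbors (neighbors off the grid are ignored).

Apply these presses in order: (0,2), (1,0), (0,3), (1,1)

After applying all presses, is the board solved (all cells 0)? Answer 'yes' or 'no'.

After press 1 at (0,2):
1 1 1 1
0 0 1 1
1 1 0 0

After press 2 at (1,0):
0 1 1 1
1 1 1 1
0 1 0 0

After press 3 at (0,3):
0 1 0 0
1 1 1 0
0 1 0 0

After press 4 at (1,1):
0 0 0 0
0 0 0 0
0 0 0 0

Lights still on: 0

Answer: yes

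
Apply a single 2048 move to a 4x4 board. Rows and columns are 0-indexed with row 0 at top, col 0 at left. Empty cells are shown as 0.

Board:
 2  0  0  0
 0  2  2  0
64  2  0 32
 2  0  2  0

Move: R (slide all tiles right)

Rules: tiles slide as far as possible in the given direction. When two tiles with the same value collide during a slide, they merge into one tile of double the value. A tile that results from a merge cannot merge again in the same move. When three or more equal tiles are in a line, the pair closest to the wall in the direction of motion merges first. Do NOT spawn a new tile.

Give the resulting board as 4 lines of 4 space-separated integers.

Slide right:
row 0: [2, 0, 0, 0] -> [0, 0, 0, 2]
row 1: [0, 2, 2, 0] -> [0, 0, 0, 4]
row 2: [64, 2, 0, 32] -> [0, 64, 2, 32]
row 3: [2, 0, 2, 0] -> [0, 0, 0, 4]

Answer:  0  0  0  2
 0  0  0  4
 0 64  2 32
 0  0  0  4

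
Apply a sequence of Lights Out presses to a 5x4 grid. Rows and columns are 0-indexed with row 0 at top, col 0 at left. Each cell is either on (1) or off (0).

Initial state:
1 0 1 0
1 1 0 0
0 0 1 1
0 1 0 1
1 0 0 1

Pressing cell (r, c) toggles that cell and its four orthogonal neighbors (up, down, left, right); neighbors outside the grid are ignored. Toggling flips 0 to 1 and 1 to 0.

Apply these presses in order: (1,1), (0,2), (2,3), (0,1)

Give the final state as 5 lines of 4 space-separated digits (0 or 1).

After press 1 at (1,1):
1 1 1 0
0 0 1 0
0 1 1 1
0 1 0 1
1 0 0 1

After press 2 at (0,2):
1 0 0 1
0 0 0 0
0 1 1 1
0 1 0 1
1 0 0 1

After press 3 at (2,3):
1 0 0 1
0 0 0 1
0 1 0 0
0 1 0 0
1 0 0 1

After press 4 at (0,1):
0 1 1 1
0 1 0 1
0 1 0 0
0 1 0 0
1 0 0 1

Answer: 0 1 1 1
0 1 0 1
0 1 0 0
0 1 0 0
1 0 0 1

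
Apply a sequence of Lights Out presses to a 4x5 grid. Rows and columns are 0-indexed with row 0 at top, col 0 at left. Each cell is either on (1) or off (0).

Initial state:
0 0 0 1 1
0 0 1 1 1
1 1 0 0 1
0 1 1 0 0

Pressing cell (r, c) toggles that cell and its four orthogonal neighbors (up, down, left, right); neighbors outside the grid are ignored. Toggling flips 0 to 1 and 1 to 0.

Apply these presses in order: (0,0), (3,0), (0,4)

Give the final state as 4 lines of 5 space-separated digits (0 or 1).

After press 1 at (0,0):
1 1 0 1 1
1 0 1 1 1
1 1 0 0 1
0 1 1 0 0

After press 2 at (3,0):
1 1 0 1 1
1 0 1 1 1
0 1 0 0 1
1 0 1 0 0

After press 3 at (0,4):
1 1 0 0 0
1 0 1 1 0
0 1 0 0 1
1 0 1 0 0

Answer: 1 1 0 0 0
1 0 1 1 0
0 1 0 0 1
1 0 1 0 0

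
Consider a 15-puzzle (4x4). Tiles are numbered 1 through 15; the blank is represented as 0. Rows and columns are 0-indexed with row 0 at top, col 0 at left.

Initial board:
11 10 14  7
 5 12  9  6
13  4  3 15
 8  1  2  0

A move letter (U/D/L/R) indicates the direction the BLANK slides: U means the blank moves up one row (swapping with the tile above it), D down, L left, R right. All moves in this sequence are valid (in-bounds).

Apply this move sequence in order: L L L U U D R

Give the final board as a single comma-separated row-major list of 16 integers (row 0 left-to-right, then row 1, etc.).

After move 1 (L):
11 10 14  7
 5 12  9  6
13  4  3 15
 8  1  0  2

After move 2 (L):
11 10 14  7
 5 12  9  6
13  4  3 15
 8  0  1  2

After move 3 (L):
11 10 14  7
 5 12  9  6
13  4  3 15
 0  8  1  2

After move 4 (U):
11 10 14  7
 5 12  9  6
 0  4  3 15
13  8  1  2

After move 5 (U):
11 10 14  7
 0 12  9  6
 5  4  3 15
13  8  1  2

After move 6 (D):
11 10 14  7
 5 12  9  6
 0  4  3 15
13  8  1  2

After move 7 (R):
11 10 14  7
 5 12  9  6
 4  0  3 15
13  8  1  2

Answer: 11, 10, 14, 7, 5, 12, 9, 6, 4, 0, 3, 15, 13, 8, 1, 2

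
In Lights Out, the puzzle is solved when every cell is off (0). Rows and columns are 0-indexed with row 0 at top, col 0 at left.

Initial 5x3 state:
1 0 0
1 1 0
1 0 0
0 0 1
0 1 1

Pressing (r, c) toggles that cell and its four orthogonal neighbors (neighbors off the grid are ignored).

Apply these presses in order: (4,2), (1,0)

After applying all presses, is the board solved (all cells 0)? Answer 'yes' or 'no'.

After press 1 at (4,2):
1 0 0
1 1 0
1 0 0
0 0 0
0 0 0

After press 2 at (1,0):
0 0 0
0 0 0
0 0 0
0 0 0
0 0 0

Lights still on: 0

Answer: yes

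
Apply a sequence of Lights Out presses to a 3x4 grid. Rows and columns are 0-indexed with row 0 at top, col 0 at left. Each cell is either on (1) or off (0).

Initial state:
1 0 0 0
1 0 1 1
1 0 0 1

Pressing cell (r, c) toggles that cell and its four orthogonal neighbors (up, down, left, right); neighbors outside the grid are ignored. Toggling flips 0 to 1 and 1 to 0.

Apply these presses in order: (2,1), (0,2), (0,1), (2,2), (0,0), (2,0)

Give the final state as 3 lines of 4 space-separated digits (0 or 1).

Answer: 1 1 0 1
1 0 1 1
1 1 0 0

Derivation:
After press 1 at (2,1):
1 0 0 0
1 1 1 1
0 1 1 1

After press 2 at (0,2):
1 1 1 1
1 1 0 1
0 1 1 1

After press 3 at (0,1):
0 0 0 1
1 0 0 1
0 1 1 1

After press 4 at (2,2):
0 0 0 1
1 0 1 1
0 0 0 0

After press 5 at (0,0):
1 1 0 1
0 0 1 1
0 0 0 0

After press 6 at (2,0):
1 1 0 1
1 0 1 1
1 1 0 0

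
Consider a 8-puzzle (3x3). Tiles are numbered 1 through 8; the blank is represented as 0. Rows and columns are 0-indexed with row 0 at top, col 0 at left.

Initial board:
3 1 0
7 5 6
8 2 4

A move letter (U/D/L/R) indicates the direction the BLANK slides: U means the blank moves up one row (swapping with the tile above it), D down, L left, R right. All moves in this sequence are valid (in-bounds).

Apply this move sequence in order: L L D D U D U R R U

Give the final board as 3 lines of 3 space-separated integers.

After move 1 (L):
3 0 1
7 5 6
8 2 4

After move 2 (L):
0 3 1
7 5 6
8 2 4

After move 3 (D):
7 3 1
0 5 6
8 2 4

After move 4 (D):
7 3 1
8 5 6
0 2 4

After move 5 (U):
7 3 1
0 5 6
8 2 4

After move 6 (D):
7 3 1
8 5 6
0 2 4

After move 7 (U):
7 3 1
0 5 6
8 2 4

After move 8 (R):
7 3 1
5 0 6
8 2 4

After move 9 (R):
7 3 1
5 6 0
8 2 4

After move 10 (U):
7 3 0
5 6 1
8 2 4

Answer: 7 3 0
5 6 1
8 2 4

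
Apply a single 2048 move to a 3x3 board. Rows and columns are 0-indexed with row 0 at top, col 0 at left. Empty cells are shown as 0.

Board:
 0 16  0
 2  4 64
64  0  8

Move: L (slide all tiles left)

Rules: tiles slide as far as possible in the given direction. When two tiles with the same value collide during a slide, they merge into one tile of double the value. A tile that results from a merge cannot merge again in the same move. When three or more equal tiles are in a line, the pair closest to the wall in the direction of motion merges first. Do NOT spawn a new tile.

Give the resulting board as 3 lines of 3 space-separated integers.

Slide left:
row 0: [0, 16, 0] -> [16, 0, 0]
row 1: [2, 4, 64] -> [2, 4, 64]
row 2: [64, 0, 8] -> [64, 8, 0]

Answer: 16  0  0
 2  4 64
64  8  0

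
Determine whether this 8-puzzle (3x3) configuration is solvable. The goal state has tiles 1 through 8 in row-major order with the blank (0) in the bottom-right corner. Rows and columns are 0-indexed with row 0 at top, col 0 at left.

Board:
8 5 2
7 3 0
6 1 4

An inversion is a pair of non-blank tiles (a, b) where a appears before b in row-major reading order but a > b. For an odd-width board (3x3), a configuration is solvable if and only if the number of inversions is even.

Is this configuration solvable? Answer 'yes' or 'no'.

Inversions (pairs i<j in row-major order where tile[i] > tile[j] > 0): 19
19 is odd, so the puzzle is not solvable.

Answer: no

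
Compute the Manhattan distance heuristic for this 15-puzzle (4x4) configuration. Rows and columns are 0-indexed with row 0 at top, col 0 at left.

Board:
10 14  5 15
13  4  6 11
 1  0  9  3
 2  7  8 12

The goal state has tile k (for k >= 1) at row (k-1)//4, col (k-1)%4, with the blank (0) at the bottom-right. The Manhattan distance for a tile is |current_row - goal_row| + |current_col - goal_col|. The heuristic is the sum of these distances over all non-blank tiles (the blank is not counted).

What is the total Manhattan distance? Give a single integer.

Tile 10: (0,0)->(2,1) = 3
Tile 14: (0,1)->(3,1) = 3
Tile 5: (0,2)->(1,0) = 3
Tile 15: (0,3)->(3,2) = 4
Tile 13: (1,0)->(3,0) = 2
Tile 4: (1,1)->(0,3) = 3
Tile 6: (1,2)->(1,1) = 1
Tile 11: (1,3)->(2,2) = 2
Tile 1: (2,0)->(0,0) = 2
Tile 9: (2,2)->(2,0) = 2
Tile 3: (2,3)->(0,2) = 3
Tile 2: (3,0)->(0,1) = 4
Tile 7: (3,1)->(1,2) = 3
Tile 8: (3,2)->(1,3) = 3
Tile 12: (3,3)->(2,3) = 1
Sum: 3 + 3 + 3 + 4 + 2 + 3 + 1 + 2 + 2 + 2 + 3 + 4 + 3 + 3 + 1 = 39

Answer: 39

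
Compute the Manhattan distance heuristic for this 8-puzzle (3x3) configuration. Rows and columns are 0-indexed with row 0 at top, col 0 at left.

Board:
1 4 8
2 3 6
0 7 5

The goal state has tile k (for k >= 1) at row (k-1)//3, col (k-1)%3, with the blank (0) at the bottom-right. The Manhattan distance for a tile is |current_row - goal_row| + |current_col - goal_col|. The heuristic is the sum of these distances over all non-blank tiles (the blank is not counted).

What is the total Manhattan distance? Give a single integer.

Tile 1: (0,0)->(0,0) = 0
Tile 4: (0,1)->(1,0) = 2
Tile 8: (0,2)->(2,1) = 3
Tile 2: (1,0)->(0,1) = 2
Tile 3: (1,1)->(0,2) = 2
Tile 6: (1,2)->(1,2) = 0
Tile 7: (2,1)->(2,0) = 1
Tile 5: (2,2)->(1,1) = 2
Sum: 0 + 2 + 3 + 2 + 2 + 0 + 1 + 2 = 12

Answer: 12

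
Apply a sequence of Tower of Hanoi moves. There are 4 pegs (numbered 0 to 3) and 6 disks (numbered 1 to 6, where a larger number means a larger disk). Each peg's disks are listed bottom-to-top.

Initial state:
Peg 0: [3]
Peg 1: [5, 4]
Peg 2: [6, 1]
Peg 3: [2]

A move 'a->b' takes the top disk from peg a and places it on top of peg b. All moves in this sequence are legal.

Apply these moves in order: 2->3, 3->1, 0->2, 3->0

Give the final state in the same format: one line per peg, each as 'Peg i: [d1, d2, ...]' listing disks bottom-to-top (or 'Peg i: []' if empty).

Answer: Peg 0: [2]
Peg 1: [5, 4, 1]
Peg 2: [6, 3]
Peg 3: []

Derivation:
After move 1 (2->3):
Peg 0: [3]
Peg 1: [5, 4]
Peg 2: [6]
Peg 3: [2, 1]

After move 2 (3->1):
Peg 0: [3]
Peg 1: [5, 4, 1]
Peg 2: [6]
Peg 3: [2]

After move 3 (0->2):
Peg 0: []
Peg 1: [5, 4, 1]
Peg 2: [6, 3]
Peg 3: [2]

After move 4 (3->0):
Peg 0: [2]
Peg 1: [5, 4, 1]
Peg 2: [6, 3]
Peg 3: []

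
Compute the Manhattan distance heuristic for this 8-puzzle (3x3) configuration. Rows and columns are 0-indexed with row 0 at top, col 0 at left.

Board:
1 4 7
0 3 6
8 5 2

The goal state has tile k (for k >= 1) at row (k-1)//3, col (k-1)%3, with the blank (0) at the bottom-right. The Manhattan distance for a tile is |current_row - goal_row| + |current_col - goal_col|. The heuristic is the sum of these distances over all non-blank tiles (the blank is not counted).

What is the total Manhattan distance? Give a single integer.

Tile 1: (0,0)->(0,0) = 0
Tile 4: (0,1)->(1,0) = 2
Tile 7: (0,2)->(2,0) = 4
Tile 3: (1,1)->(0,2) = 2
Tile 6: (1,2)->(1,2) = 0
Tile 8: (2,0)->(2,1) = 1
Tile 5: (2,1)->(1,1) = 1
Tile 2: (2,2)->(0,1) = 3
Sum: 0 + 2 + 4 + 2 + 0 + 1 + 1 + 3 = 13

Answer: 13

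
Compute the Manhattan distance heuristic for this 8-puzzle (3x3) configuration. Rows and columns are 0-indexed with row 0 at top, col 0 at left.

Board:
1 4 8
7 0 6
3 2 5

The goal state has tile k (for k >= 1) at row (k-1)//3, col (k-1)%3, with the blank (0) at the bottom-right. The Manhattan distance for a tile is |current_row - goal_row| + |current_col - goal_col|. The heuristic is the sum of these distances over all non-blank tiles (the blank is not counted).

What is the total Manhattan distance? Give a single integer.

Answer: 14

Derivation:
Tile 1: at (0,0), goal (0,0), distance |0-0|+|0-0| = 0
Tile 4: at (0,1), goal (1,0), distance |0-1|+|1-0| = 2
Tile 8: at (0,2), goal (2,1), distance |0-2|+|2-1| = 3
Tile 7: at (1,0), goal (2,0), distance |1-2|+|0-0| = 1
Tile 6: at (1,2), goal (1,2), distance |1-1|+|2-2| = 0
Tile 3: at (2,0), goal (0,2), distance |2-0|+|0-2| = 4
Tile 2: at (2,1), goal (0,1), distance |2-0|+|1-1| = 2
Tile 5: at (2,2), goal (1,1), distance |2-1|+|2-1| = 2
Sum: 0 + 2 + 3 + 1 + 0 + 4 + 2 + 2 = 14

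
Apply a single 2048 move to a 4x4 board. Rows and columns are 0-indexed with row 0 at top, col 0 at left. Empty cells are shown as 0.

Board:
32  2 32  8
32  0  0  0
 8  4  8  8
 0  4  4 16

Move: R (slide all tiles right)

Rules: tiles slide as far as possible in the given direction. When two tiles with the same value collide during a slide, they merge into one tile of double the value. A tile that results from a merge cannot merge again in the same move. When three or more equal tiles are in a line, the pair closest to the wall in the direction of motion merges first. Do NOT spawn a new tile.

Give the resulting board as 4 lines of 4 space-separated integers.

Slide right:
row 0: [32, 2, 32, 8] -> [32, 2, 32, 8]
row 1: [32, 0, 0, 0] -> [0, 0, 0, 32]
row 2: [8, 4, 8, 8] -> [0, 8, 4, 16]
row 3: [0, 4, 4, 16] -> [0, 0, 8, 16]

Answer: 32  2 32  8
 0  0  0 32
 0  8  4 16
 0  0  8 16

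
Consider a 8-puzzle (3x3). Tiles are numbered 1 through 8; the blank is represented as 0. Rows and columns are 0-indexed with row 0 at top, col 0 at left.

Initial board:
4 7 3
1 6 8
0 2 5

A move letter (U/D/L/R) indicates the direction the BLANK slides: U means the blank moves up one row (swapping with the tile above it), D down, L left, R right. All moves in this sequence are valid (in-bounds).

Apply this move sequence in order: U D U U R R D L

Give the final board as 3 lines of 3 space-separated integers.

Answer: 7 3 8
4 0 6
1 2 5

Derivation:
After move 1 (U):
4 7 3
0 6 8
1 2 5

After move 2 (D):
4 7 3
1 6 8
0 2 5

After move 3 (U):
4 7 3
0 6 8
1 2 5

After move 4 (U):
0 7 3
4 6 8
1 2 5

After move 5 (R):
7 0 3
4 6 8
1 2 5

After move 6 (R):
7 3 0
4 6 8
1 2 5

After move 7 (D):
7 3 8
4 6 0
1 2 5

After move 8 (L):
7 3 8
4 0 6
1 2 5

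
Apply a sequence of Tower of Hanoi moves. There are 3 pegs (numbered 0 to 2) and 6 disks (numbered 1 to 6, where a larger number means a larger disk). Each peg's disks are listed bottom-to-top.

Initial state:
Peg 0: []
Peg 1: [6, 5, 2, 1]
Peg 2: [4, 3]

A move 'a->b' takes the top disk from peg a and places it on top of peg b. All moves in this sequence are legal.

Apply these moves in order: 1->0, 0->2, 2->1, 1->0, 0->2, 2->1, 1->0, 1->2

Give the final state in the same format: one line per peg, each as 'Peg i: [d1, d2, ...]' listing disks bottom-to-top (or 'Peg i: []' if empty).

Answer: Peg 0: [1]
Peg 1: [6, 5]
Peg 2: [4, 3, 2]

Derivation:
After move 1 (1->0):
Peg 0: [1]
Peg 1: [6, 5, 2]
Peg 2: [4, 3]

After move 2 (0->2):
Peg 0: []
Peg 1: [6, 5, 2]
Peg 2: [4, 3, 1]

After move 3 (2->1):
Peg 0: []
Peg 1: [6, 5, 2, 1]
Peg 2: [4, 3]

After move 4 (1->0):
Peg 0: [1]
Peg 1: [6, 5, 2]
Peg 2: [4, 3]

After move 5 (0->2):
Peg 0: []
Peg 1: [6, 5, 2]
Peg 2: [4, 3, 1]

After move 6 (2->1):
Peg 0: []
Peg 1: [6, 5, 2, 1]
Peg 2: [4, 3]

After move 7 (1->0):
Peg 0: [1]
Peg 1: [6, 5, 2]
Peg 2: [4, 3]

After move 8 (1->2):
Peg 0: [1]
Peg 1: [6, 5]
Peg 2: [4, 3, 2]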